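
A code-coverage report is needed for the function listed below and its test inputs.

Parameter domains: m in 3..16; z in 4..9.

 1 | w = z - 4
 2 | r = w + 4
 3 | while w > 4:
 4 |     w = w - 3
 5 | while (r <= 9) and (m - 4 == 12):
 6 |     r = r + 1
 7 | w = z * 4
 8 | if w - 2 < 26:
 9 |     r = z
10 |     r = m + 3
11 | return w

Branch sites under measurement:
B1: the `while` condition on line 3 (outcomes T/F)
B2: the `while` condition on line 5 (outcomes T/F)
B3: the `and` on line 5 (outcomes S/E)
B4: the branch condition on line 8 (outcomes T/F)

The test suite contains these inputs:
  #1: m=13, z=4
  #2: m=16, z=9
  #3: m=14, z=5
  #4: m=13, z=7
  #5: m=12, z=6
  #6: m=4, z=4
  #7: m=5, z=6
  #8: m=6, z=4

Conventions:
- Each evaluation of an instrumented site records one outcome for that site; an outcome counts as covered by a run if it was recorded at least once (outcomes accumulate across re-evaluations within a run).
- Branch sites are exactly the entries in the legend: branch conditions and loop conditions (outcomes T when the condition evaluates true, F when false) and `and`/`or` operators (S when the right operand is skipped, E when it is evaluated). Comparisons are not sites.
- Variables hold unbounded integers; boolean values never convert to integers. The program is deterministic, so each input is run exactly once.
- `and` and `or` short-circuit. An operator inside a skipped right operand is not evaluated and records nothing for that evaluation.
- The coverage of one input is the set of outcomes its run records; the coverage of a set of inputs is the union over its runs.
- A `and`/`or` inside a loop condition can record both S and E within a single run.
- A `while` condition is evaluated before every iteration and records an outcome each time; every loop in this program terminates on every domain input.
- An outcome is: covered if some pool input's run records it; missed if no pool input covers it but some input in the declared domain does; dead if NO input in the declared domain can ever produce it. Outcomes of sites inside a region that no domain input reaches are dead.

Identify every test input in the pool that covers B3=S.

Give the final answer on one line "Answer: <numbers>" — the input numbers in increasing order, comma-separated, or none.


input #1 (m=13, z=4): does not produce B3=S
input #2 (m=16, z=9): produces B3=S
input #3 (m=14, z=5): does not produce B3=S
input #4 (m=13, z=7): does not produce B3=S
input #5 (m=12, z=6): does not produce B3=S
input #6 (m=4, z=4): does not produce B3=S
input #7 (m=5, z=6): does not produce B3=S
input #8 (m=6, z=4): does not produce B3=S
Answer: 2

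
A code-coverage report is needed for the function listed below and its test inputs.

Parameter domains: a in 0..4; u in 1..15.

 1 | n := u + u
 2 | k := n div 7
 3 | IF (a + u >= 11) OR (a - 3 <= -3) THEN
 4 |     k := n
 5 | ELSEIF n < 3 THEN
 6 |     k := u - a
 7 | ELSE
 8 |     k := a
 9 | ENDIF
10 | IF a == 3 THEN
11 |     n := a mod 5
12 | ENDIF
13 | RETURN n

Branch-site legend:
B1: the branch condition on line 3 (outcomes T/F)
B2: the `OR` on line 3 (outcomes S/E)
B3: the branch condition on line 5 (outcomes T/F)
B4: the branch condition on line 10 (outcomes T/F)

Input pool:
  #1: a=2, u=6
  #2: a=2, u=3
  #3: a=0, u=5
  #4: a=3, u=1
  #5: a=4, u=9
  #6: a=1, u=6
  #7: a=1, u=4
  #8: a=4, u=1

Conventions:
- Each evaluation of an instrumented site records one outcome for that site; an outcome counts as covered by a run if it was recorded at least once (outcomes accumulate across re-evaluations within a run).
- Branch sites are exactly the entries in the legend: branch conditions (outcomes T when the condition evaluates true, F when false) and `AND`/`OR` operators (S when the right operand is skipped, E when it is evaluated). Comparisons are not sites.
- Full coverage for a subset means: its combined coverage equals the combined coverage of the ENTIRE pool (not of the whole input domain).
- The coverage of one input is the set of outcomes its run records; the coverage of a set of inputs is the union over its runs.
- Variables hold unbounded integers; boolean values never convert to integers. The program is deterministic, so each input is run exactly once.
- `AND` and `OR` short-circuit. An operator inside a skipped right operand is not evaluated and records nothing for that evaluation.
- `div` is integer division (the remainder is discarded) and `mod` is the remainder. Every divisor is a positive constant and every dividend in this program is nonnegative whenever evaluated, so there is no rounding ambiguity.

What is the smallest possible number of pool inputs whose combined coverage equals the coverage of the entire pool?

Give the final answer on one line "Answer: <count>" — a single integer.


input #1 (a=2, u=6): covers B1=F, B2=E, B3=F, B4=F
input #2 (a=2, u=3): covers B1=F, B2=E, B3=F, B4=F
input #3 (a=0, u=5): covers B1=T, B2=E, B4=F
input #4 (a=3, u=1): covers B1=F, B2=E, B3=T, B4=T
input #5 (a=4, u=9): covers B1=T, B2=S, B4=F
input #6 (a=1, u=6): covers B1=F, B2=E, B3=F, B4=F
input #7 (a=1, u=4): covers B1=F, B2=E, B3=F, B4=F
input #8 (a=4, u=1): covers B1=F, B2=E, B3=T, B4=F
union over all inputs: B1=T, B1=F, B2=S, B2=E, B3=T, B3=F, B4=T, B4=F (8 outcomes)
no size-1 subset reaches all 8 outcomes (best union: 4/8)
no size-2 subset reaches all 8 outcomes (best union: 7/8)
at size 3, {1, 4, 5} reaches all 8 outcomes; every lexicographically earlier size-3 subset fails
Answer: 3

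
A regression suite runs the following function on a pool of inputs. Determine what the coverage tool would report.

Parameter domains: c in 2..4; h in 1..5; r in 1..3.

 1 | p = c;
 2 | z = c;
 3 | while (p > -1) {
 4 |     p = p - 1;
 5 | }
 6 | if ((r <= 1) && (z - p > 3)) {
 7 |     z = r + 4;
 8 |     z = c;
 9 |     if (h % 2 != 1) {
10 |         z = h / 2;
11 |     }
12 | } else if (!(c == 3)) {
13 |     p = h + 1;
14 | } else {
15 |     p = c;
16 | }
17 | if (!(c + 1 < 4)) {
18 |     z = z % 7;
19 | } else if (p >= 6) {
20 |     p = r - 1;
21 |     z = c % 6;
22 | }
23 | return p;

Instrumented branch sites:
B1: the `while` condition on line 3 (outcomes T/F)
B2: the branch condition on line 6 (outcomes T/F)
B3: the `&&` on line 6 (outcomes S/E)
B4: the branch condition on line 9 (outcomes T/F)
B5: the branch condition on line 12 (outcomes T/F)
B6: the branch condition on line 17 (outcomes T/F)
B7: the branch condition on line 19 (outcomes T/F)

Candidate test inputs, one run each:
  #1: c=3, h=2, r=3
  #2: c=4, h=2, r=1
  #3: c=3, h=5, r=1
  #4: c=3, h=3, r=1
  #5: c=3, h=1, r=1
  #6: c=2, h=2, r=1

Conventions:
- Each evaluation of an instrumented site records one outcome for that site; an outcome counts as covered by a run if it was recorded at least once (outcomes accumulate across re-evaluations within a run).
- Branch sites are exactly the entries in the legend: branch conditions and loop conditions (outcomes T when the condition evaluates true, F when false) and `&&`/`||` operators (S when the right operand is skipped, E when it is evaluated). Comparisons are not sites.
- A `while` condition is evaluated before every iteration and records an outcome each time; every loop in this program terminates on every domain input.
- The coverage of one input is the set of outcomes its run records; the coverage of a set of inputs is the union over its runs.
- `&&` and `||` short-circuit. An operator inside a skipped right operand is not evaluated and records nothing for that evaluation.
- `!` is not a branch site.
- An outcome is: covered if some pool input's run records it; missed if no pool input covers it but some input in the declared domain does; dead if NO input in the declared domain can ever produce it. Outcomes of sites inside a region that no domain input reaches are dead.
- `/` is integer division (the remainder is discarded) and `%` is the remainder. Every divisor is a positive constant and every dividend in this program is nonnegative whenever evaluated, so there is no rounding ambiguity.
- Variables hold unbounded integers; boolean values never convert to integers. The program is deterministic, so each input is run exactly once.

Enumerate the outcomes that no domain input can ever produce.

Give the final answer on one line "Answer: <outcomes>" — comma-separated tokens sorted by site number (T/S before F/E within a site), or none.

sweeping the full domain (45 inputs) for each outcome:
  reachable outcomes have witnesses, e.g. B1=T (e.g. c=2, h=1, r=1), B1=F (e.g. c=2, h=1, r=1), B2=T (e.g. c=3, h=1, r=1), B2=F (e.g. c=2, h=1, r=1)

Answer: none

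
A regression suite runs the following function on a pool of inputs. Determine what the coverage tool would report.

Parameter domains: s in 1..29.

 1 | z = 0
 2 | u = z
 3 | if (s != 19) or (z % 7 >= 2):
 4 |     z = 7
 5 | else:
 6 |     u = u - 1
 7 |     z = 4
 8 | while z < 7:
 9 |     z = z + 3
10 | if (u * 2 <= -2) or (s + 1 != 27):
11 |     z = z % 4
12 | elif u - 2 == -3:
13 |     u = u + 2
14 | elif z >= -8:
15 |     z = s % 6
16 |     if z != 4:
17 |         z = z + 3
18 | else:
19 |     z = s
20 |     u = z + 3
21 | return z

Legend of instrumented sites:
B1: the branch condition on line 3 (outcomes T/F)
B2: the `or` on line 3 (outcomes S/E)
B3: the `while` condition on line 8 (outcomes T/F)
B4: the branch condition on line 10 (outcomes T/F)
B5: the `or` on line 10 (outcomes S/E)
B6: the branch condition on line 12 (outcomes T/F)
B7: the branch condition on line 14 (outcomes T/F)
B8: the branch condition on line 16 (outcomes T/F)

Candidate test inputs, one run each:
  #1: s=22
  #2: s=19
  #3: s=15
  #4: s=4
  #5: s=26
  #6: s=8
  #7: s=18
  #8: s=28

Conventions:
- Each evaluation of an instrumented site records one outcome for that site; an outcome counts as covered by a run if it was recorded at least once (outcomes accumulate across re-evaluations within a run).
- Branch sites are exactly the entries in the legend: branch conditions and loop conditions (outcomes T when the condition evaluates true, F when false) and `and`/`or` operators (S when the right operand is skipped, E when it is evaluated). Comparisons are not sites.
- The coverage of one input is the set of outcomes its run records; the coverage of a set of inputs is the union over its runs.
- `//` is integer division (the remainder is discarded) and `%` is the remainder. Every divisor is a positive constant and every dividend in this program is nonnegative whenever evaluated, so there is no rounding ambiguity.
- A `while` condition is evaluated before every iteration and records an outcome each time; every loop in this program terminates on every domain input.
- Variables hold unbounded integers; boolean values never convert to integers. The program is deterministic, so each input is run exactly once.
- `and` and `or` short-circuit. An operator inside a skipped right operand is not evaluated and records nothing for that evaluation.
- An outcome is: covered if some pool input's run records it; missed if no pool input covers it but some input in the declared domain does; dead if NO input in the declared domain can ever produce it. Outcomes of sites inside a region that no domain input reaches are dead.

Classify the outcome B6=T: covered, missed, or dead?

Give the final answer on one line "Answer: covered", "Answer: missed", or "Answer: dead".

no pool input records B6=T
checking all 29 inputs in the declared domain: B6=T is never recorded -> dead

Answer: dead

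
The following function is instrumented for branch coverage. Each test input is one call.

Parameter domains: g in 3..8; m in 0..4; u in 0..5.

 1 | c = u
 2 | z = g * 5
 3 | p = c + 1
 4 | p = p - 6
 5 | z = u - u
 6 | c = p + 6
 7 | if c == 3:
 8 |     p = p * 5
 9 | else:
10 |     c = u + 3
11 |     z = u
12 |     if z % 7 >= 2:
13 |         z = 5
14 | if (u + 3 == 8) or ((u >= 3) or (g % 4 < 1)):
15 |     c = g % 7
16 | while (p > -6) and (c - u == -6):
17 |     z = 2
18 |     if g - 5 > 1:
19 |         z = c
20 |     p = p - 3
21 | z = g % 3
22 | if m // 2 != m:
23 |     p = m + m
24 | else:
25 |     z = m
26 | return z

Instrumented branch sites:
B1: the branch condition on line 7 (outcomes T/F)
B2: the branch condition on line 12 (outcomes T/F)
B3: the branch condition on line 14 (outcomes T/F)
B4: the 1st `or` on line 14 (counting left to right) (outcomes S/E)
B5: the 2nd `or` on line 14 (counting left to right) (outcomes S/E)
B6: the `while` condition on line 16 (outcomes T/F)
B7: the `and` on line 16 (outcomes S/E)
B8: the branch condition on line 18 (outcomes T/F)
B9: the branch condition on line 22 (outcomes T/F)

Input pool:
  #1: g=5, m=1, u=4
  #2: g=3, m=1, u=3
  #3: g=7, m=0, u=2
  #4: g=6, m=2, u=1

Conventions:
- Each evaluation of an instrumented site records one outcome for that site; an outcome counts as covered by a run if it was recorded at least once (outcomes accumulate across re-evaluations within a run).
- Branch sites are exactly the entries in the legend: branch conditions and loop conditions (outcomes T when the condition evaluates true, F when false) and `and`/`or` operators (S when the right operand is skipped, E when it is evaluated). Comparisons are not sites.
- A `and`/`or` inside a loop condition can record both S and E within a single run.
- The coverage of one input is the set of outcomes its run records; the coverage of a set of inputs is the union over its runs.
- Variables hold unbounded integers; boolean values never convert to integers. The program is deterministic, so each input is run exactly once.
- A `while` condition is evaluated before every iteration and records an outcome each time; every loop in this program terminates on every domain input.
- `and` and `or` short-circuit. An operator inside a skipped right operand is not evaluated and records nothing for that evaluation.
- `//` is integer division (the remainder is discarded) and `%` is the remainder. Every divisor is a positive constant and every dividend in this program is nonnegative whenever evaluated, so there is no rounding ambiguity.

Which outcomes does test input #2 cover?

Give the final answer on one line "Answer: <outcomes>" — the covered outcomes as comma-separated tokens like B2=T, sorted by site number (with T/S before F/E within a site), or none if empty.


Event log for input #2 (g=3, m=1, u=3):
  B1->F, B2->T, B4->E, B5->S, B3->T, B7->E, B6->F, B9->T
distinct outcomes covered: B1=F, B2=T, B3=T, B4=E, B5=S, B6=F, B7=E, B9=T
Answer: B1=F, B2=T, B3=T, B4=E, B5=S, B6=F, B7=E, B9=T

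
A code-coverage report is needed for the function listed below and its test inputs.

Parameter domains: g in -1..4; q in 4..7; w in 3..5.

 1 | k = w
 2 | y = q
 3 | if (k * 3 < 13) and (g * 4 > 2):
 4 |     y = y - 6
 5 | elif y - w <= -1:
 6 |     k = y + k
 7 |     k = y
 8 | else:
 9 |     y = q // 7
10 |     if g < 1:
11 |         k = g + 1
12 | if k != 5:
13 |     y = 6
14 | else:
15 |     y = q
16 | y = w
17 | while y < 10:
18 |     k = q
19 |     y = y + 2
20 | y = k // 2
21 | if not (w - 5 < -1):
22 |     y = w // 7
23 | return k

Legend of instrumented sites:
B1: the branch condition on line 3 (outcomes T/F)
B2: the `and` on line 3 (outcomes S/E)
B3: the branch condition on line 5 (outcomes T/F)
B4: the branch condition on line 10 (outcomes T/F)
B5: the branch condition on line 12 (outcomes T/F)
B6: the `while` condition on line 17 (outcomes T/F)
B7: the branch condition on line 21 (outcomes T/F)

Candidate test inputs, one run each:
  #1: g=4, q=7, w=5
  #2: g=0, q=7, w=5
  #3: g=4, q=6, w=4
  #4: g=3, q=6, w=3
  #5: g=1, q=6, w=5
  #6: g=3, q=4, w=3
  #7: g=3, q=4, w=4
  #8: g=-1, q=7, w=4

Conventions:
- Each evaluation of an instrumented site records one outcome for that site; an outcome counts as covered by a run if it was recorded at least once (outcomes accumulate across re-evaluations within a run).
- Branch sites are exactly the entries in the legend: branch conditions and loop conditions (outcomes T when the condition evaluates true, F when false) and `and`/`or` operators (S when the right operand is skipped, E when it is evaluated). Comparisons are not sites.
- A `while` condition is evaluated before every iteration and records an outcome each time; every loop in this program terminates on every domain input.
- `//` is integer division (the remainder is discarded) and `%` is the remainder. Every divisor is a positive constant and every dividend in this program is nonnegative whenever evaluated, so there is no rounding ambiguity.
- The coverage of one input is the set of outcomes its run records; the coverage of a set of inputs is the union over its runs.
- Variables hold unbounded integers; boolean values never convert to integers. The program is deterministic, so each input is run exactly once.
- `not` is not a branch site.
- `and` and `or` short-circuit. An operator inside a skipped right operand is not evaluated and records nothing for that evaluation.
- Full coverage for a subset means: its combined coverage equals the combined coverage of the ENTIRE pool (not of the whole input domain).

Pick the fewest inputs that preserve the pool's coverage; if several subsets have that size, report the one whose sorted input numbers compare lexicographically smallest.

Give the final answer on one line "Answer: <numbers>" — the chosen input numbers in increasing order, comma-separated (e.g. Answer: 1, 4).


#1 (g=4, q=7, w=5) -> B2->S, B1->F, B3->F, B4->F, B5->F, B6->T, B6->T, B6->T, B6->F, B7->T; covered: B1=F, B2=S, B3=F, B4=F, B5=F, B6=T, B6=F, B7=T
#2 (g=0, q=7, w=5) -> B2->S, B1->F, B3->F, B4->T, B5->T, B6->T, B6->T, B6->T, B6->F, B7->T; covered: B1=F, B2=S, B3=F, B4=T, B5=T, B6=T, B6=F, B7=T
#3 (g=4, q=6, w=4) -> B2->E, B1->T, B5->T, B6->T, B6->T, B6->T, B6->F, B7->T; covered: B1=T, B2=E, B5=T, B6=T, B6=F, B7=T
#4 (g=3, q=6, w=3) -> B2->E, B1->T, B5->T, B6->T, B6->T, B6->T, B6->T, B6->F, B7->F; covered: B1=T, B2=E, B5=T, B6=T, B6=F, B7=F
#5 (g=1, q=6, w=5) -> B2->S, B1->F, B3->F, B4->F, B5->F, B6->T, B6->T, B6->T, B6->F, B7->T; covered: B1=F, B2=S, B3=F, B4=F, B5=F, B6=T, B6=F, B7=T
#6 (g=3, q=4, w=3) -> B2->E, B1->T, B5->T, B6->T, B6->T, B6->T, B6->T, B6->F, B7->F; covered: B1=T, B2=E, B5=T, B6=T, B6=F, B7=F
#7 (g=3, q=4, w=4) -> B2->E, B1->T, B5->T, B6->T, B6->T, B6->T, B6->F, B7->T; covered: B1=T, B2=E, B5=T, B6=T, B6=F, B7=T
#8 (g=-1, q=7, w=4) -> B2->E, B1->F, B3->F, B4->T, B5->T, B6->T, B6->T, B6->T, B6->F, B7->T; covered: B1=F, B2=E, B3=F, B4=T, B5=T, B6=T, B6=F, B7=T
together the pool reaches 13 outcomes: B1=T, B1=F, B2=S, B2=E, B3=F, B4=T, B4=F, B5=T, B5=F, B6=T, B6=F, B7=T, B7=F
no size-1 subset reaches all 13 outcomes (best union: 8/13)
no size-2 subset reaches all 13 outcomes (best union: 12/13)
the canonical winner is {1, 2, 4}: size 3, full 13-outcome coverage, earliest index list among size-3 covers
Answer: 1, 2, 4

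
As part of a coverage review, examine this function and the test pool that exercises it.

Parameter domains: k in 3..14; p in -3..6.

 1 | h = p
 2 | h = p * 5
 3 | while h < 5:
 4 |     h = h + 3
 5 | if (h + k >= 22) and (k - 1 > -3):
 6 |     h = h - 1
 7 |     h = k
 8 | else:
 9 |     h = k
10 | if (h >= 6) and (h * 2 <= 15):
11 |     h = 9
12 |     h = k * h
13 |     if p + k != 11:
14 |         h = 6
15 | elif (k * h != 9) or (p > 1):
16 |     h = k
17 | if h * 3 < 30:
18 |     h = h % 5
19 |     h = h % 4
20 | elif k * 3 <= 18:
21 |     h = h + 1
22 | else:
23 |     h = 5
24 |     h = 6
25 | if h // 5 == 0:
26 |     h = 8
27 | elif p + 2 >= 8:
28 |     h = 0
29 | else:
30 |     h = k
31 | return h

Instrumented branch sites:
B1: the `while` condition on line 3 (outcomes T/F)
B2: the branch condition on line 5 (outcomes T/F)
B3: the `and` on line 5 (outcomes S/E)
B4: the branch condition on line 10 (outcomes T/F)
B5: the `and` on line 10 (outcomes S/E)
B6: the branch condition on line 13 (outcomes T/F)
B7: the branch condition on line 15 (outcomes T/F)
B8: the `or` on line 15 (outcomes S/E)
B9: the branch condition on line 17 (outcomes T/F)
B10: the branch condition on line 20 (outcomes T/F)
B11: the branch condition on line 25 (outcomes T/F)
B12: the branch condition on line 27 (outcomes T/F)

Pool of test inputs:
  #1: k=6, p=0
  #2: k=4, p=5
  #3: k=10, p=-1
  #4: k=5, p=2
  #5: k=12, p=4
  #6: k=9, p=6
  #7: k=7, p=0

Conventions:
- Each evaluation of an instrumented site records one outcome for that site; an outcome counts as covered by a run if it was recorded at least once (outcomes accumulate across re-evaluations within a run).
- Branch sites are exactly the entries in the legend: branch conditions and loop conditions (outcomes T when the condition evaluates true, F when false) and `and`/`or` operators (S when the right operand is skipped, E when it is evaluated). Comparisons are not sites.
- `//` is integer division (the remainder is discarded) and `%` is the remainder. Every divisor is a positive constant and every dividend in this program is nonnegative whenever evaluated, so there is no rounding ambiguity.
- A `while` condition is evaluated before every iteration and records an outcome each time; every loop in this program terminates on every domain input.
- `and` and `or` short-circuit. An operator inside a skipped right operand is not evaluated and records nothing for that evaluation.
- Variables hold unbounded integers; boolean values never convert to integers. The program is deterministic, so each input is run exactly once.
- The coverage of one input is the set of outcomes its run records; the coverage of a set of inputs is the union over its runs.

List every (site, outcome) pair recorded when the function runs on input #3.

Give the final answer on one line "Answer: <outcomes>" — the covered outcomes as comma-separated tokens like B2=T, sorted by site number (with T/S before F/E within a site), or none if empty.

Event log for input #3 (k=10, p=-1):
  B1->T, B1->T, B1->T, B1->T, B1->F, B3->S, B2->F, B5->E, B4->F, B8->S
  B7->T, B9->F, B10->F, B11->F, B12->F
deduplicating events, the covered set is: B1=T, B1=F, B2=F, B3=S, B4=F, B5=E, B7=T, B8=S, B9=F, B10=F, B11=F, B12=F

Answer: B1=T, B1=F, B2=F, B3=S, B4=F, B5=E, B7=T, B8=S, B9=F, B10=F, B11=F, B12=F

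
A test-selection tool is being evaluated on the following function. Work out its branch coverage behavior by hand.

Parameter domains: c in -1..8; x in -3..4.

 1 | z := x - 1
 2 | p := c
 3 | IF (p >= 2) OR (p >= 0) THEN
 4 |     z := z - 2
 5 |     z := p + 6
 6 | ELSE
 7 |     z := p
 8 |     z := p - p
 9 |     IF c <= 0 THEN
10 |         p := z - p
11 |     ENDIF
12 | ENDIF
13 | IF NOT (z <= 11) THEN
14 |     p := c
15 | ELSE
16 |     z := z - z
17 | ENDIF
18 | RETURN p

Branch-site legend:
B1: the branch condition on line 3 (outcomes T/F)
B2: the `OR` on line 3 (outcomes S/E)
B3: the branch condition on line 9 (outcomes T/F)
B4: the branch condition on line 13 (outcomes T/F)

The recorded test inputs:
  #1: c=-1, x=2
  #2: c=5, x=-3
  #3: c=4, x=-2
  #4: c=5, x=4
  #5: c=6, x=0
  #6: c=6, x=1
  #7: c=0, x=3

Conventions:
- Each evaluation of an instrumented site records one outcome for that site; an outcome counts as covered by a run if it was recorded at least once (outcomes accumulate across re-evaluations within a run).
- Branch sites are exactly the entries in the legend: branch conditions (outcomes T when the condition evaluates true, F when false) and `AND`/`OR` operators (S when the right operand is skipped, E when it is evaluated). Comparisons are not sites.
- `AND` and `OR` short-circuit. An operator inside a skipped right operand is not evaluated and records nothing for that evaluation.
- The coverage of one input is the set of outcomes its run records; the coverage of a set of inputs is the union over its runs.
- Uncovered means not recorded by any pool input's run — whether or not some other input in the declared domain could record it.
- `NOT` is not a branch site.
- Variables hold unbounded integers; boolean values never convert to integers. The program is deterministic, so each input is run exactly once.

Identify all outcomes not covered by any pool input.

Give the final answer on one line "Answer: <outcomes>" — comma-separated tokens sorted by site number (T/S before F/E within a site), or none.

test 1 (c=-1, x=2) hits B1=F, B2=E, B3=T, B4=F
test 2 (c=5, x=-3) hits B1=T, B2=S, B4=F
test 3 (c=4, x=-2) hits B1=T, B2=S, B4=F
test 4 (c=5, x=4) hits B1=T, B2=S, B4=F
test 5 (c=6, x=0) hits B1=T, B2=S, B4=T
test 6 (c=6, x=1) hits B1=T, B2=S, B4=T
test 7 (c=0, x=3) hits B1=T, B2=E, B4=F
union over the pool: B1=T, B1=F, B2=S, B2=E, B3=T, B4=T, B4=F
uncovered (1 of 8): B3=F

Answer: B3=F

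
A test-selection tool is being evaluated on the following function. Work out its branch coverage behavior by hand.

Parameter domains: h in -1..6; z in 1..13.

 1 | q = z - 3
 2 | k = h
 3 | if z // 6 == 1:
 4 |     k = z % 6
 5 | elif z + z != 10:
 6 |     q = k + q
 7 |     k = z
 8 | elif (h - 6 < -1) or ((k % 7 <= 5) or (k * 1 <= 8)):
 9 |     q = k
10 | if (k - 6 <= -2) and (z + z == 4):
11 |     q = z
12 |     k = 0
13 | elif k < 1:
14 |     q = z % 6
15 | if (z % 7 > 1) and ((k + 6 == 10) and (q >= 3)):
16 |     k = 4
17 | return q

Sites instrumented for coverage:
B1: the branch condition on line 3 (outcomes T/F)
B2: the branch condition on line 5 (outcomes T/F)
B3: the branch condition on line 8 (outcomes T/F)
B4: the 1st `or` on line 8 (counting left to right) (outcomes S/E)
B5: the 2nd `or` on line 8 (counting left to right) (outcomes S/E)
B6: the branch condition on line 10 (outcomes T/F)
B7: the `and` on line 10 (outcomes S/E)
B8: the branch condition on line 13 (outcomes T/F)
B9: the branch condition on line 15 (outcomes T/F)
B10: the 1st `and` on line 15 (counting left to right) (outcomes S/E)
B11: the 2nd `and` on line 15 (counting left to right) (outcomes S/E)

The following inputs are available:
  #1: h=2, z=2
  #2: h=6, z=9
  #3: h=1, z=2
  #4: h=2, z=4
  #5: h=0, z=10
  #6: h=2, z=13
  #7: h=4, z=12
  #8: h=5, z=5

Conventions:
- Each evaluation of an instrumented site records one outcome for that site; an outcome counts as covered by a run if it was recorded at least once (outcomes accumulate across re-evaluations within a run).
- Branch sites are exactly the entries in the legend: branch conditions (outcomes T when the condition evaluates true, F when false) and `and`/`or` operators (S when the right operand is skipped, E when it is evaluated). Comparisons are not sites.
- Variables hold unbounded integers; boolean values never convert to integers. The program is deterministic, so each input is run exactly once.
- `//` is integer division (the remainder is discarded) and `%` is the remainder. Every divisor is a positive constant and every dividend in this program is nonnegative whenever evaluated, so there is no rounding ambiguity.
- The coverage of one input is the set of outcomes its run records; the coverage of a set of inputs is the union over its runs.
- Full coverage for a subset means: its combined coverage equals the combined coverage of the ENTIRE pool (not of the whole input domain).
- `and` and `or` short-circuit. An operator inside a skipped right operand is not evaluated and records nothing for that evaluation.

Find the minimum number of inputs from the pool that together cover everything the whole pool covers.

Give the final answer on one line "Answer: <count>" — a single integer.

run #1 (h=2, z=2) runs B1->F, B2->T, B7->E, B6->T, B10->E, B11->S, B9->F; records B1=F, B2=T, B6=T, B7=E, B9=F, B10=E, B11=S
run #2 (h=6, z=9) runs B1->T, B7->E, B6->F, B8->F, B10->E, B11->S, B9->F; records B1=T, B6=F, B7=E, B8=F, B9=F, B10=E, B11=S
run #3 (h=1, z=2) runs B1->F, B2->T, B7->E, B6->T, B10->E, B11->S, B9->F; records B1=F, B2=T, B6=T, B7=E, B9=F, B10=E, B11=S
run #4 (h=2, z=4) runs B1->F, B2->T, B7->E, B6->F, B8->F, B10->E, B11->E, B9->T; records B1=F, B2=T, B6=F, B7=E, B8=F, B9=T, B10=E, B11=E
run #5 (h=0, z=10) runs B1->T, B7->E, B6->F, B8->F, B10->E, B11->E, B9->T; records B1=T, B6=F, B7=E, B8=F, B9=T, B10=E, B11=E
run #6 (h=2, z=13) runs B1->F, B2->T, B7->S, B6->F, B8->F, B10->E, B11->S, B9->F; records B1=F, B2=T, B6=F, B7=S, B8=F, B9=F, B10=E, B11=S
run #7 (h=4, z=12) runs B1->F, B2->T, B7->S, B6->F, B8->F, B10->E, B11->S, B9->F; records B1=F, B2=T, B6=F, B7=S, B8=F, B9=F, B10=E, B11=S
run #8 (h=5, z=5) runs B1->F, B2->F, B4->E, B5->S, B3->T, B7->S, B6->F, B8->F, B10->E, B11->S, B9->F; records B1=F, B2=F, B3=T, B4=E, B5=S, B6=F, B7=S, B8=F, B9=F, B10=E, B11=S
union over all inputs: B1=T, B1=F, B2=T, B2=F, B3=T, B4=E, B5=S, B6=T, B6=F, B7=S, B7=E, B8=F, B9=T, B9=F, B10=E, B11=S, B11=E (17 outcomes)
every size-1 subset falls short of the 17 outcomes (best: 11/17)
every size-2 subset falls short of the 17 outcomes (best: 15/17)
size 3: inputs {1, 5, 8} cover all 17 outcomes, and no lexicographically smaller subset of this size does

Answer: 3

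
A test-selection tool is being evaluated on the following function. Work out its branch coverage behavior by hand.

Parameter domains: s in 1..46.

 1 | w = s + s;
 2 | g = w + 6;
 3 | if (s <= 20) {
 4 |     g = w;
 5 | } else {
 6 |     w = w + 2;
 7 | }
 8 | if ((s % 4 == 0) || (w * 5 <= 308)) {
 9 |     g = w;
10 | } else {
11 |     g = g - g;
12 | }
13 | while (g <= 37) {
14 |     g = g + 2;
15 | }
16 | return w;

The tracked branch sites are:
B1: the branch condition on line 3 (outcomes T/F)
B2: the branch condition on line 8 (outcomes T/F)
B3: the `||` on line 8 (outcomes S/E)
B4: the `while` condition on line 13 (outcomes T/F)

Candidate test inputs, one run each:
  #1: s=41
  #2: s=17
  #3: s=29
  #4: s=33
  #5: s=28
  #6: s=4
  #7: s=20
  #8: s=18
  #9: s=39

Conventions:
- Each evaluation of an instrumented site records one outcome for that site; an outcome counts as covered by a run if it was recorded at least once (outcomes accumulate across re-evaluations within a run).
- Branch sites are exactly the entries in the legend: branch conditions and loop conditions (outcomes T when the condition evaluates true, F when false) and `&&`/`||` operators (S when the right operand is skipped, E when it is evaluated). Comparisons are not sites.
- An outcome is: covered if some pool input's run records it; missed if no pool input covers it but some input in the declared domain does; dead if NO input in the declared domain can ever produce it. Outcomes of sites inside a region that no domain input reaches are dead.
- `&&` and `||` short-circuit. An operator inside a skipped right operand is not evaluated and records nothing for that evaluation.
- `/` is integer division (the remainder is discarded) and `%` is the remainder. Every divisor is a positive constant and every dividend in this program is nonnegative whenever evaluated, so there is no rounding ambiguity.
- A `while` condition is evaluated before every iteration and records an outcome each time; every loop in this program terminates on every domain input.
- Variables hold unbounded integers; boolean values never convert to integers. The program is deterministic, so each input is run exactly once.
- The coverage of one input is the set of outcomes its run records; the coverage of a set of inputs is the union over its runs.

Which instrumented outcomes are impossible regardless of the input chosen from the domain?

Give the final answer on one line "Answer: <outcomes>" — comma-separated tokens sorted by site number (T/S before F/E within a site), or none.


running all 46 domain inputs and tallying outcomes:
  reachable outcomes have witnesses, e.g. B1=T (e.g. s=1), B1=F (e.g. s=21), B2=T (e.g. s=1), B2=F (e.g. s=30)
Answer: none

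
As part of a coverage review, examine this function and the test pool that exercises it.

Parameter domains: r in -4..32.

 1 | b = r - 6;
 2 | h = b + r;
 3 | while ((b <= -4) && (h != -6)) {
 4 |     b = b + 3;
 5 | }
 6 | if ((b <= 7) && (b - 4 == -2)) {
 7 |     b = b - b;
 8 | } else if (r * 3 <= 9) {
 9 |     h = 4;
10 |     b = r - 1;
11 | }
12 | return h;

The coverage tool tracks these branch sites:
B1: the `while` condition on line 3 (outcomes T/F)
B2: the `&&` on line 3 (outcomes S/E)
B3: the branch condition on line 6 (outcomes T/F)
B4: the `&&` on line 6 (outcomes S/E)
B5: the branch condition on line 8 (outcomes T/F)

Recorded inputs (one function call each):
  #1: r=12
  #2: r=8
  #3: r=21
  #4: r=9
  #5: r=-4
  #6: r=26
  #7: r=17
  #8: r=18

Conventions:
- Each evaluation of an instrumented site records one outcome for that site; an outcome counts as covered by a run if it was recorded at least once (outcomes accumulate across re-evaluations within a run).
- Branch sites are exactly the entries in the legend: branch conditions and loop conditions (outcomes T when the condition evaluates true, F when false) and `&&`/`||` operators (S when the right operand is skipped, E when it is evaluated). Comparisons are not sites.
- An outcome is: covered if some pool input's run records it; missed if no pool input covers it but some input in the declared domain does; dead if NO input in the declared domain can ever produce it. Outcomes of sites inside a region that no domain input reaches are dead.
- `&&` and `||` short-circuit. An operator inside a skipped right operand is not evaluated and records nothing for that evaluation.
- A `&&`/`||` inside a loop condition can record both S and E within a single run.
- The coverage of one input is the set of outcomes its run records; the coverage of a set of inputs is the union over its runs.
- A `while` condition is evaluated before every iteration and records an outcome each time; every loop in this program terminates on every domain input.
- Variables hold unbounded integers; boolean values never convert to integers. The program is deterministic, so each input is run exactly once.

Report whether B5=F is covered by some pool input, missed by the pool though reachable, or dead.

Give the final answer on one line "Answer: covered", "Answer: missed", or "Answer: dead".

B5=F is recorded by pool input(s) 1, 3, 4, 6, 7, 8 -> covered

Answer: covered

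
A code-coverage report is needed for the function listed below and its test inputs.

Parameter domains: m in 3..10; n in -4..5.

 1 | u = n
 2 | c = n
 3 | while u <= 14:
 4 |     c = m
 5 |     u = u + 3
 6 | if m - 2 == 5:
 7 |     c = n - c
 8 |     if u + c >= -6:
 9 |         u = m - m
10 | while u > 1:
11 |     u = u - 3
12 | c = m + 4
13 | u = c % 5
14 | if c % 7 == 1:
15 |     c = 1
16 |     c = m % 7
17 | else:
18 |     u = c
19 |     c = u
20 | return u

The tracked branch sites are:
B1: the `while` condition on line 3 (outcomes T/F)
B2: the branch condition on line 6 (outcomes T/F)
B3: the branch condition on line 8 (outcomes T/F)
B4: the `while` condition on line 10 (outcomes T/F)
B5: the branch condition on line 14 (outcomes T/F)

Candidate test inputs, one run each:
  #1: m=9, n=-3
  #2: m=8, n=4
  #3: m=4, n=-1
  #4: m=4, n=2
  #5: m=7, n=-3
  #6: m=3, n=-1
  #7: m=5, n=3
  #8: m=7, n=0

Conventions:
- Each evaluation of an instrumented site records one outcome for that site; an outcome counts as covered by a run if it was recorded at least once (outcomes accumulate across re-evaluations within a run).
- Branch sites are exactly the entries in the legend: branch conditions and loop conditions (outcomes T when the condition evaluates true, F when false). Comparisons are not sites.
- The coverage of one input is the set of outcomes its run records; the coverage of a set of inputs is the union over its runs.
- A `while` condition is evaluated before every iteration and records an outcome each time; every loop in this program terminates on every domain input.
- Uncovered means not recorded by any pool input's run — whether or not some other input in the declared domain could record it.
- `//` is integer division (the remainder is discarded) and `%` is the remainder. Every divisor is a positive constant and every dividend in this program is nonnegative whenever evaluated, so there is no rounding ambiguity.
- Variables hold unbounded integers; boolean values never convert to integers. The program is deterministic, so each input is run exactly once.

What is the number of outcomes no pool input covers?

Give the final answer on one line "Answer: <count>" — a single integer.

input #1 (m=9, n=-3): covers B1=T, B1=F, B2=F, B4=T, B4=F, B5=F
input #2 (m=8, n=4): covers B1=T, B1=F, B2=F, B4=T, B4=F, B5=F
input #3 (m=4, n=-1): covers B1=T, B1=F, B2=F, B4=T, B4=F, B5=T
input #4 (m=4, n=2): covers B1=T, B1=F, B2=F, B4=T, B4=F, B5=T
input #5 (m=7, n=-3): covers B1=T, B1=F, B2=T, B3=T, B4=F, B5=F
input #6 (m=3, n=-1): covers B1=T, B1=F, B2=F, B4=T, B4=F, B5=F
input #7 (m=5, n=3): covers B1=T, B1=F, B2=F, B4=T, B4=F, B5=F
input #8 (m=7, n=0): covers B1=T, B1=F, B2=T, B3=T, B4=F, B5=F
union over the pool: B1=T, B1=F, B2=T, B2=F, B3=T, B4=T, B4=F, B5=T, B5=F
uncovered (1 of 10): B3=F

Answer: 1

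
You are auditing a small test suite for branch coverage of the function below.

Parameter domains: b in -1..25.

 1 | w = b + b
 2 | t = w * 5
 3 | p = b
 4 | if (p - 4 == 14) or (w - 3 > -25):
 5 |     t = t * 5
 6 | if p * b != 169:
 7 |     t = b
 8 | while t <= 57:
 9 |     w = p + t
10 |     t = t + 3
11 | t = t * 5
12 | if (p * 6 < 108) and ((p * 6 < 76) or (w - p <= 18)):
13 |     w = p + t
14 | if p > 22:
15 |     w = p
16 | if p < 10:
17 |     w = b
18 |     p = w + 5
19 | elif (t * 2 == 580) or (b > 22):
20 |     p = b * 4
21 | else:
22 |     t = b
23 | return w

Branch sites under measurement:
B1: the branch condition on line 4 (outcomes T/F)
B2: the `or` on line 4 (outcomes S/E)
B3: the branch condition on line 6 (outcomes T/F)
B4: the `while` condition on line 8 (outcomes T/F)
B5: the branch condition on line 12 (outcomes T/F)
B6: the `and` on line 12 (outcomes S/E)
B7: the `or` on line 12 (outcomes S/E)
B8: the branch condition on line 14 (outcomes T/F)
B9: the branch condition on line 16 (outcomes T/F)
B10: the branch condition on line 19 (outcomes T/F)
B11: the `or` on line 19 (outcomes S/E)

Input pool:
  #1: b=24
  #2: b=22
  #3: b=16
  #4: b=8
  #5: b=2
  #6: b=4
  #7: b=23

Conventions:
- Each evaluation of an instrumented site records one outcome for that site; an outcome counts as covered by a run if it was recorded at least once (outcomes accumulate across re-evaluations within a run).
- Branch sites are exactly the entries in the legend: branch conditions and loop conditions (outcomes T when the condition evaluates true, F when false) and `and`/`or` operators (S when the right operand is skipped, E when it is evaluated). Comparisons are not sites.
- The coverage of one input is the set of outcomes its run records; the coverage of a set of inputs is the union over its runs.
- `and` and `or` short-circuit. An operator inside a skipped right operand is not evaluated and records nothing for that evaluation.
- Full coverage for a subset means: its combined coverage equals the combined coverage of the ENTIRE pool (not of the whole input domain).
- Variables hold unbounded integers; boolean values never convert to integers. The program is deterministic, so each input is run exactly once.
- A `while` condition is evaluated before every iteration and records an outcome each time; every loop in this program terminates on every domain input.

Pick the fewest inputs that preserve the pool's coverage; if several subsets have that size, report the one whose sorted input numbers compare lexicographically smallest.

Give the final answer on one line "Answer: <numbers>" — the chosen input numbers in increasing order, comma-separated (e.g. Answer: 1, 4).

run #1 (b=24) runs B2->E, B1->T, B3->T, B4->T, B4->T, B4->T, B4->T, B4->T, B4->T, B4->T, B4->T, B4->T, B4->T, B4->T, ...; records B1=T, B2=E, B3=T, B4=T, B4=F, B5=F, B6=S, B8=T, B9=F, B10=T, B11=E
run #2 (b=22) runs B2->E, B1->T, B3->T, B4->T, B4->T, B4->T, B4->T, B4->T, B4->T, B4->T, B4->T, B4->T, B4->T, B4->T, ...; records B1=T, B2=E, B3=T, B4=T, B4=F, B5=F, B6=S, B8=F, B9=F, B10=T, B11=S
run #3 (b=16) runs B2->E, B1->T, B3->T, B4->T, B4->T, B4->T, B4->T, B4->T, B4->T, B4->T, B4->T, B4->T, B4->T, B4->T, ...; records B1=T, B2=E, B3=T, B4=T, B4=F, B5=F, B6=E, B7=E, B8=F, B9=F, B10=T, B11=S
run #4 (b=8) runs B2->E, B1->T, B3->T, B4->T, B4->T, B4->T, B4->T, B4->T, B4->T, B4->T, B4->T, B4->T, B4->T, B4->T, ...; records B1=T, B2=E, B3=T, B4=T, B4=F, B5=T, B6=E, B7=S, B8=F, B9=T
run #5 (b=2) runs B2->E, B1->T, B3->T, B4->T, B4->T, B4->T, B4->T, B4->T, B4->T, B4->T, B4->T, B4->T, B4->T, B4->T, ...; records B1=T, B2=E, B3=T, B4=T, B4=F, B5=T, B6=E, B7=S, B8=F, B9=T
run #6 (b=4) runs B2->E, B1->T, B3->T, B4->T, B4->T, B4->T, B4->T, B4->T, B4->T, B4->T, B4->T, B4->T, B4->T, B4->T, ...; records B1=T, B2=E, B3=T, B4=T, B4=F, B5=T, B6=E, B7=S, B8=F, B9=T
run #7 (b=23) runs B2->E, B1->T, B3->T, B4->T, B4->T, B4->T, B4->T, B4->T, B4->T, B4->T, B4->T, B4->T, B4->T, B4->T, ...; records B1=T, B2=E, B3=T, B4=T, B4=F, B5=F, B6=S, B8=T, B9=F, B10=T, B11=E
together the pool reaches 18 outcomes: B1=T, B2=E, B3=T, B4=T, B4=F, B5=T, B5=F, B6=S, B6=E, B7=S, B7=E, B8=T, B8=F, B9=T, B9=F, B10=T, B11=S, B11=E
no size-1 subset reaches all 18 outcomes (best union: 12/18)
no size-2 subset reaches all 18 outcomes (best union: 16/18)
size 3: inputs {1, 3, 4} cover all 18 outcomes, and no lexicographically smaller subset of this size does

Answer: 1, 3, 4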